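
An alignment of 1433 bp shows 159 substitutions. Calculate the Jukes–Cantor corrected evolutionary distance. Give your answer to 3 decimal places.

0.120

p = 159/1433 ≈ 0.110956.
d = −(3/4) ln(1 − 4p/3) = −0.75 ln(1 − 0.147941) = −0.75 ln(0.852059)
  = −0.75 × (-0.160100) = 0.120075 substitutions/site.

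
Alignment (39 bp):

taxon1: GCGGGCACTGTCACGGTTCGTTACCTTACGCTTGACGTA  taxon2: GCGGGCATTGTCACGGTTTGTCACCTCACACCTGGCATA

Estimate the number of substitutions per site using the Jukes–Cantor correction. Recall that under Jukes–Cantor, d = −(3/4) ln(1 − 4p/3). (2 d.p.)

0.24

The sequences differ at 8 of 39 sites (8, 19, 22, 27, 30, 32, 35, 37), so p = 8/39 ≈ 0.205128.
d = −(3/4) ln(1 − 4p/3) = −0.75 ln(1 − 0.273504) = −0.75 ln(0.726496)
  = −0.75 × (-0.319522) = 0.239642 substitutions/site.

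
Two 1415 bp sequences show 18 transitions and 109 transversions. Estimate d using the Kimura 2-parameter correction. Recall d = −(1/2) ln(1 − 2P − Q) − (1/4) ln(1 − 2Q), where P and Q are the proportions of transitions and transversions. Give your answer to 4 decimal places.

0.0959

P = 18/1415 ≈ 0.012721 and Q = 109/1415 ≈ 0.077032.
Under the Kimura two-parameter model, d = −½ ln(1 − 2P − Q) − ¼ ln(1 − 2Q).
1 − 2P − Q = 0.897526, giving −½ ln(0.897526) = 0.054057.
1 − 2Q = 0.845936, giving −¼ ln(0.845936) = 0.041828.
d = 0.054057 + 0.041828 = 0.095885.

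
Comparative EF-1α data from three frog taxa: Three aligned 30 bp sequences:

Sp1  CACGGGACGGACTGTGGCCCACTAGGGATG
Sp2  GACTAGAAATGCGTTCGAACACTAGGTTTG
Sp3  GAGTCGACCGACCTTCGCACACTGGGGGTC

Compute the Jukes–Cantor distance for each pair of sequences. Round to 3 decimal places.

Sp1–Sp2: 14/30 sites differ → p ≈ 0.466667, d = −0.75 ln(1 − 0.622223) = 0.730088 ≈ 0.730.
Sp1–Sp3: 12/30 sites differ → p = 0.4, d = −0.75 ln(1 − 0.533333) = 0.571605 ≈ 0.572.
Sp2–Sp3: 12/30 sites differ → p = 0.4, d = −0.75 ln(1 − 0.533333) = 0.571605 ≈ 0.572.

d(Sp1,Sp2) = 0.730, d(Sp1,Sp3) = 0.572, d(Sp2,Sp3) = 0.572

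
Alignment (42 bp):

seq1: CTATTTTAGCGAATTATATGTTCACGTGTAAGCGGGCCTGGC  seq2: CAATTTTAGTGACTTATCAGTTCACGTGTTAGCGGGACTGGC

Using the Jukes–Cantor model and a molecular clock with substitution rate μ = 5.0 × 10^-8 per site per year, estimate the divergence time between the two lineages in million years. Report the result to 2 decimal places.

The sequences differ at 7 of 42 sites (2, 10, 13, 18, 19, 30, 37), so p = 7/42 ≈ 0.166667.
d = −(3/4) ln(1 − 4p/3) = −0.75 ln(1 − 0.222223) = −0.75 ln(0.777777)
  = −0.75 × (-0.251315) = 0.188486 substitutions/site.
Under a molecular clock d = 2μt, so t = d/(2μ) = 0.188486 / (2 × 5.0 × 10^-8) = 1.88 million years.

1.88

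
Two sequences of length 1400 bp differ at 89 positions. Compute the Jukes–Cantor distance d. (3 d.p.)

0.066

p = 89/1400 ≈ 0.063571.
d = −(3/4) ln(1 − 4p/3) = −0.75 ln(1 − 0.084761) = −0.75 ln(0.915239)
  = −0.75 × (-0.088570) = 0.066428 substitutions/site.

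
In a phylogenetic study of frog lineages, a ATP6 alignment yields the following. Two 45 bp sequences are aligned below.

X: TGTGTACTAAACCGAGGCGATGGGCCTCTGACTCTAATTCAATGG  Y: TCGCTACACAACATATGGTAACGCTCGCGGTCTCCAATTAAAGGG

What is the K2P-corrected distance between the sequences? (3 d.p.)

Of 45 sites, 2 differences are transitions and 18 are transversions, so P = 2/45 ≈ 0.044444 and Q = 18/45 = 0.4.
Under the Kimura two-parameter model, d = −½ ln(1 − 2P − Q) − ¼ ln(1 − 2Q).
1 − 2P − Q = 0.511112, giving −½ ln(0.511112) = 0.335583.
1 − 2Q = 0.2, giving −¼ ln(0.2) = 0.402359.
d = 0.335583 + 0.402359 = 0.737942.

0.738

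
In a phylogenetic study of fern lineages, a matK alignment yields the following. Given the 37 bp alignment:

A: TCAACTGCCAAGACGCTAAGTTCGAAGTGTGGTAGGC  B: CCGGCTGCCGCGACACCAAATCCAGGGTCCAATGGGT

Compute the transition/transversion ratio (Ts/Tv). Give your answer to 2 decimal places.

8.00

Transitions are A↔G and C↔T; transversions are all other mismatches.
Transitions: 16. Transversions: 2.
R = 16/2 = 8.00.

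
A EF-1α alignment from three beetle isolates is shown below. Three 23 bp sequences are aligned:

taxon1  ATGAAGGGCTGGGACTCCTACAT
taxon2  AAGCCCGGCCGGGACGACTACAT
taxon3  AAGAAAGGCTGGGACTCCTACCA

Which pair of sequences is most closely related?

taxon1–taxon2: 7/23 differ, p = 0.304, d = 0.390.
taxon1–taxon3: 4/23 differ, p = 0.174, d = 0.198.
taxon2–taxon3: 8/23 differ, p = 0.348, d = 0.467.
The smallest distance is between taxon1 and taxon3.

taxon1 and taxon3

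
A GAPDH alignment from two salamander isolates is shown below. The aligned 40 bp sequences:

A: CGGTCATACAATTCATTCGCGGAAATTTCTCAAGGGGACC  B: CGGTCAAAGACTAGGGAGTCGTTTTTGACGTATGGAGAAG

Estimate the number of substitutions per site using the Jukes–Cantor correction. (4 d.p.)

The sequences differ at 22 of 40 sites, so p = 22/40 = 0.55.
d = −(3/4) ln(1 − 4p/3) = −0.75 ln(1 − 0.733333) = −0.75 ln(0.266667)
  = −0.75 × (-1.321755) = 0.991316 substitutions/site.

0.9913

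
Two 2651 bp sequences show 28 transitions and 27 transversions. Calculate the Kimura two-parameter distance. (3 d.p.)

0.021

P = 28/2651 ≈ 0.010562 and Q = 27/2651 ≈ 0.010185.
Under the Kimura two-parameter model, d = −½ ln(1 − 2P − Q) − ¼ ln(1 − 2Q).
1 − 2P − Q = 0.968691, giving −½ ln(0.968691) = 0.015905.
1 − 2Q = 0.97963, giving −¼ ln(0.97963) = 0.005145.
d = 0.015905 + 0.005145 = 0.021050.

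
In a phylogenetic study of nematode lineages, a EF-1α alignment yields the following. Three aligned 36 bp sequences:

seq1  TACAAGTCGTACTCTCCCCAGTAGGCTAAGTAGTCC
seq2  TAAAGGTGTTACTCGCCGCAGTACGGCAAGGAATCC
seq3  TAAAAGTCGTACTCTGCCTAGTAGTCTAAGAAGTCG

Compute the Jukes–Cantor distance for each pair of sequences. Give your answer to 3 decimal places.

seq1–seq2: 11/36 sites differ → p ≈ 0.305556, d = −0.75 ln(1 − 0.407408) = 0.392437 ≈ 0.392.
seq1–seq3: 6/36 sites differ → p ≈ 0.166667, d = −0.75 ln(1 − 0.222223) = 0.188487 ≈ 0.188.
seq2–seq3: 14/36 sites differ → p ≈ 0.388889, d = −0.75 ln(1 − 0.518519) = 0.548166 ≈ 0.548.

d(seq1,seq2) = 0.392, d(seq1,seq3) = 0.188, d(seq2,seq3) = 0.548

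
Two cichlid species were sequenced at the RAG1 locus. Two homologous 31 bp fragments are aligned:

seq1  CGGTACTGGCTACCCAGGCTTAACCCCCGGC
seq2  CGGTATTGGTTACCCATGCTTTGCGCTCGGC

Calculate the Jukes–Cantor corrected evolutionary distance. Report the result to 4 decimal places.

0.2687

The sequences differ at 7 of 31 sites (6, 10, 17, 22, 23, 25, 27), so p = 7/31 ≈ 0.225806.
d = −(3/4) ln(1 − 4p/3) = −0.75 ln(1 − 0.301075) = −0.75 ln(0.698925)
  = −0.75 × (-0.358212) = 0.268659 substitutions/site.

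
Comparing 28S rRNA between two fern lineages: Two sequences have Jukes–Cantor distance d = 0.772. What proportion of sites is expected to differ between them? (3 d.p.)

p = (3/4)(1 − e^(−4d/3)) = 0.75 × (1 − e^(-1.029333)) = 0.75 × (1 − 0.357245) = 0.482066.

0.482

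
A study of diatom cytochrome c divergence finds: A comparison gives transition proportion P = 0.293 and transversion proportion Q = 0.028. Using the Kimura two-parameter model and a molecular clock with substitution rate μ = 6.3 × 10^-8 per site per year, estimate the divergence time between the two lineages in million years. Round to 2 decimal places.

Under the Kimura two-parameter model, d = −½ ln(1 − 2P − Q) − ¼ ln(1 − 2Q).
1 − 2P − Q = 0.386, giving −½ ln(0.386) = 0.475959.
1 − 2Q = 0.944, giving −¼ ln(0.944) = 0.014407.
d = 0.475959 + 0.014407 = 0.490366.
Under a molecular clock d = 2μt, so t = d/(2μ) = 0.490366 / (2 × 6.3 × 10^-8) = 3.89 million years.

3.89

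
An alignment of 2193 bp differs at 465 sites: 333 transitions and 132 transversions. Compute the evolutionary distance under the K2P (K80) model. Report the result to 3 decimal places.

0.258

P = 333/2193 ≈ 0.151847 and Q = 132/2193 ≈ 0.060192.
Under the Kimura two-parameter model, d = −½ ln(1 − 2P − Q) − ¼ ln(1 − 2Q).
1 − 2P − Q = 0.636114, giving −½ ln(0.636114) = 0.226189.
1 − 2Q = 0.879616, giving −¼ ln(0.879616) = 0.032067.
d = 0.226189 + 0.032067 = 0.258256.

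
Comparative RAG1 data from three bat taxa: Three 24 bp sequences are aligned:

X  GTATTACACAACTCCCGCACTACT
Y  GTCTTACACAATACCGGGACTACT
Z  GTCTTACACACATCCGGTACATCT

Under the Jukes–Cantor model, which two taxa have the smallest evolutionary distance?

X–Y: 5/24 differ, p = 0.208, d = 0.244.
X–Z: 7/24 differ, p = 0.292, d = 0.369.
Y–Z: 6/24 differ, p = 0.250, d = 0.304.
The smallest distance is between X and Y.

X and Y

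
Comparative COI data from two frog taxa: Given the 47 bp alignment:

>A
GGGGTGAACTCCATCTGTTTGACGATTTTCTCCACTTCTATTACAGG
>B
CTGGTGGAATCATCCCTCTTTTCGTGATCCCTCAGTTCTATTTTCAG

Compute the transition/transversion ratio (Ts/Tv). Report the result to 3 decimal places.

0.643

Transitions are A↔G and C↔T; transversions are all other mismatches.
Transitions: 9. Transversions: 14.
R = 9/14 = 0.642857… ≈ 0.643 (to 3 d.p.).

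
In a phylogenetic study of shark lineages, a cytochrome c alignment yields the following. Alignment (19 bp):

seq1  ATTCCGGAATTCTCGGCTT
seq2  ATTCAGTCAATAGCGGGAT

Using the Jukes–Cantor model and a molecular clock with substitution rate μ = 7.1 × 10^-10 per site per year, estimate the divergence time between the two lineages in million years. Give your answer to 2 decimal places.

The sequences differ at 8 of 19 sites (5, 7, 8, 10, 12, 13, 17, 18), so p = 8/19 ≈ 0.421053.
d = −(3/4) ln(1 − 4p/3) = −0.75 ln(1 − 0.561404) = −0.75 ln(0.438596)
  = −0.75 × (-0.824177) = 0.618133 substitutions/site.
Under a molecular clock d = 2μt, so t = d/(2μ) = 0.618133 / (2 × 7.1 × 10^-10) = 435.30 million years.

435.30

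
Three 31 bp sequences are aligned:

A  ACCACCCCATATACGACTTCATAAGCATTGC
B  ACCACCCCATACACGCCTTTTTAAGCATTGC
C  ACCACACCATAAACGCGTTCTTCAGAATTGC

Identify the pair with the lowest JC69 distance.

A–B: 4/31 differ, p = 0.129, d = 0.142.
A–C: 7/31 differ, p = 0.226, d = 0.269.
B–C: 6/31 differ, p = 0.194, d = 0.224.
The smallest distance is between A and B.

A and B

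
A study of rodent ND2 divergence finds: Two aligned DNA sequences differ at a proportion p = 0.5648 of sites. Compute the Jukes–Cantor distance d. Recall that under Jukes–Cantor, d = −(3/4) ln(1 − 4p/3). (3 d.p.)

1.049

d = −(3/4) ln(1 − 4p/3) = −0.75 ln(1 − 0.753067) = −0.75 ln(0.246933)
  = −0.75 × (-1.398638) = 1.048979 substitutions/site.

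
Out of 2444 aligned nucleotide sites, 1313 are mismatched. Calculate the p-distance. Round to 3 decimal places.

p = 1313/2444 = 0.537234… ≈ 0.537 (to 3 d.p.).

0.537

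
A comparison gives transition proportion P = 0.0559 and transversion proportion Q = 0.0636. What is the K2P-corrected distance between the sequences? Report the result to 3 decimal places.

Under the Kimura two-parameter model, d = −½ ln(1 − 2P − Q) − ¼ ln(1 − 2Q).
1 − 2P − Q = 0.8246, giving −½ ln(0.8246) = 0.096428.
1 − 2Q = 0.8728, giving −¼ ln(0.8728) = 0.034012.
d = 0.096428 + 0.034012 = 0.130440.

0.130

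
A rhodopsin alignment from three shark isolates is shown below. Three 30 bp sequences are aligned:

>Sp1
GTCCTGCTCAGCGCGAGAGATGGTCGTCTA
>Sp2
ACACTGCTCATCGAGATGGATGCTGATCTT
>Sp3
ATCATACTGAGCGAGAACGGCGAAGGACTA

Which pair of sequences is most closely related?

Sp1 and Sp2

Sp1–Sp2: 11/30 differ, p = 0.367, d = 0.503.
Sp1–Sp3: 13/30 differ, p = 0.433, d = 0.647.
Sp2–Sp3: 15/30 differ, p = 0.500, d = 0.824.
The smallest distance is between Sp1 and Sp2.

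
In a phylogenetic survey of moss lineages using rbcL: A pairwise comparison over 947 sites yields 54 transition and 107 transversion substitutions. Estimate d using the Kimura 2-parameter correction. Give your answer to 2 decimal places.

0.19

P = 54/947 ≈ 0.057022 and Q = 107/947 ≈ 0.112988.
Under the Kimura two-parameter model, d = −½ ln(1 − 2P − Q) − ¼ ln(1 − 2Q).
1 − 2P − Q = 0.772968, giving −½ ln(0.772968) = 0.128759.
1 − 2Q = 0.774024, giving −¼ ln(0.774024) = 0.064038.
d = 0.128759 + 0.064038 = 0.192797.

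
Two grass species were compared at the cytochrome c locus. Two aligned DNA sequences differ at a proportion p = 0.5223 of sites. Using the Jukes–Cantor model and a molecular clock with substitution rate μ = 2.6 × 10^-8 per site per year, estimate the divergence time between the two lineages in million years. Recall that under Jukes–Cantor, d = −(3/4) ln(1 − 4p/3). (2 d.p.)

d = −(3/4) ln(1 − 4p/3) = −0.75 ln(1 − 0.6964) = −0.75 ln(0.3036)
  = −0.75 × (-1.192044) = 0.894033 substitutions/site.
Under a molecular clock d = 2μt, so t = d/(2μ) = 0.894033 / (2 × 2.6 × 10^-8) = 17.19 million years.

17.19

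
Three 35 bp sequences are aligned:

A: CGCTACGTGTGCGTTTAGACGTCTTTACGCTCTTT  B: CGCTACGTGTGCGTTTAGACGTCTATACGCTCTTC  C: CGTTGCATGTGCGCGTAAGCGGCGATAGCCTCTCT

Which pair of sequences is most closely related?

A and B

A–B: 2/35 differ, p = 0.057, d = 0.059.
A–C: 13/35 differ, p = 0.371, d = 0.513.
B–C: 13/35 differ, p = 0.371, d = 0.513.
The smallest distance is between A and B.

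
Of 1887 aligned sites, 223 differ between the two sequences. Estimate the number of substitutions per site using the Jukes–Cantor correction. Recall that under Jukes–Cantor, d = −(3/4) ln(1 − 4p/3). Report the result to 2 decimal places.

p = 223/1887 ≈ 0.118177.
d = −(3/4) ln(1 − 4p/3) = −0.75 ln(1 − 0.157569) = −0.75 ln(0.842431)
  = −0.75 × (-0.171464) = 0.128598 substitutions/site.

0.13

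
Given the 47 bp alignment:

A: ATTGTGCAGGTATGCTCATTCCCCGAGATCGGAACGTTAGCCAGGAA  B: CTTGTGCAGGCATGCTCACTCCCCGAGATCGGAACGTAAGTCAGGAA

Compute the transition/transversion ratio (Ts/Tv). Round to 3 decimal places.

1.500

Transitions are A↔G and C↔T; transversions are all other mismatches.
Transitions: 3. Transversions: 2.
R = 3/2 = 1.500.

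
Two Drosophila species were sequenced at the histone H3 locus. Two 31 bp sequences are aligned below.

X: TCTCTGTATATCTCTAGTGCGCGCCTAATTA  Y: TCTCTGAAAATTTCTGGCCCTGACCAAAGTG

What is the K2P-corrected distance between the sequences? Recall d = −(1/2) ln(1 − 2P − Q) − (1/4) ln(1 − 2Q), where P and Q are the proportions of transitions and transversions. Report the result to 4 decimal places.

0.5477

Of 31 sites, 5 differences are transitions and 7 are transversions, so P = 5/31 ≈ 0.16129 and Q = 7/31 ≈ 0.225806.
Under the Kimura two-parameter model, d = −½ ln(1 − 2P − Q) − ¼ ln(1 − 2Q).
1 − 2P − Q = 0.451614, giving −½ ln(0.451614) = 0.397464.
1 − 2Q = 0.548388, giving −¼ ln(0.548388) = 0.150193.
d = 0.397464 + 0.150193 = 0.547657.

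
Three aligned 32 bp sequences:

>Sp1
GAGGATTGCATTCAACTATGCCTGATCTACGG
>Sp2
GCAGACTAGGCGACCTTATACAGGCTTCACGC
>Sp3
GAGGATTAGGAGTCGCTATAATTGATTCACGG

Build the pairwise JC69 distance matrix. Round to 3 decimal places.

d(Sp1,Sp2) = 1.176, d(Sp1,Sp3) = 0.585, d(Sp2,Sp3) = 0.520

Sp1–Sp2: 19/32 sites differ → p = 0.59375, d = −0.75 ln(1 − 0.791667) = 1.176463 ≈ 1.176.
Sp1–Sp3: 13/32 sites differ → p = 0.40625, d = −0.75 ln(1 − 0.541667) = 0.585119 ≈ 0.585.
Sp2–Sp3: 12/32 sites differ → p = 0.375, d = −0.75 ln(1 − 0.5) = 0.519860 ≈ 0.520.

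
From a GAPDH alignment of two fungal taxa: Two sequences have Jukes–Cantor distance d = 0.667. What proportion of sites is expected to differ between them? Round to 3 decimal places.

0.442

p = (3/4)(1 − e^(−4d/3)) = 0.75 × (1 − e^(-0.889333)) = 0.75 × (1 − 0.410930) = 0.441803.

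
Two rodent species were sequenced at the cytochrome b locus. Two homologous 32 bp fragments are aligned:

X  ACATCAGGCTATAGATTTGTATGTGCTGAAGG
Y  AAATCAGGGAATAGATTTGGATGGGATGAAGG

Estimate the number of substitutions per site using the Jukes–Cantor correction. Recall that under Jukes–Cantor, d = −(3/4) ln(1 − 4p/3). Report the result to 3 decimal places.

0.216

The sequences differ at 6 of 32 sites (2, 9, 10, 20, 24, 26), so p = 6/32 = 0.1875.
d = −(3/4) ln(1 − 4p/3) = −0.75 ln(1 − 0.25) = −0.75 ln(0.75)
  = −0.75 × (-0.287682) = 0.215762 substitutions/site.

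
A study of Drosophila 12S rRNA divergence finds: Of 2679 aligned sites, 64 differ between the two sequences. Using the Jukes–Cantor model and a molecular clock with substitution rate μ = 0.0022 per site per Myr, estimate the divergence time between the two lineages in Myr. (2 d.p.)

p = 64/2679 ≈ 0.02389.
d = −(3/4) ln(1 − 4p/3) = −0.75 ln(1 − 0.031853) = −0.75 ln(0.968147)
  = −0.75 × (-0.032371) = 0.024278 substitutions/site.
Under a molecular clock d = 2μt, so t = d/(2μ) = 0.024278 / (2 × 0.0022) = 5.52 Myr.

5.52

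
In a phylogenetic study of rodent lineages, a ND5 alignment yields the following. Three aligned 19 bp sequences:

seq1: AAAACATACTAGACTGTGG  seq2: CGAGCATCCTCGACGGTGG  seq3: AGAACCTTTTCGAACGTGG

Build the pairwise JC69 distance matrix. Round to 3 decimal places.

seq1–seq2: 6/19 sites differ → p ≈ 0.315789, d = −0.75 ln(1 − 0.421052) = 0.409907 ≈ 0.410.
seq1–seq3: 7/19 sites differ → p ≈ 0.368421, d = −0.75 ln(1 − 0.491228) = 0.506816 ≈ 0.507.
seq2–seq3: 7/19 sites differ → p ≈ 0.368421, d = −0.75 ln(1 − 0.491228) = 0.506816 ≈ 0.507.

d(seq1,seq2) = 0.410, d(seq1,seq3) = 0.507, d(seq2,seq3) = 0.507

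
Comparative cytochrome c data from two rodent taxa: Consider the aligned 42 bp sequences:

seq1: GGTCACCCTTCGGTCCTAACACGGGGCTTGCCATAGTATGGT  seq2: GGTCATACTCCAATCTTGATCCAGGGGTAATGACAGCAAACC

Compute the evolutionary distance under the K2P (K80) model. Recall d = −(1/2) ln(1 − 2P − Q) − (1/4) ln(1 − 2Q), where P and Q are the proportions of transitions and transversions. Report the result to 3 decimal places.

Of 42 sites, 14 differences are transitions and 7 are transversions, so P = 14/42 ≈ 0.333333 and Q = 7/42 ≈ 0.166667.
Under the Kimura two-parameter model, d = −½ ln(1 − 2P − Q) − ¼ ln(1 − 2Q).
1 − 2P − Q = 0.166667, giving −½ ln(0.166667) = 0.895879.
1 − 2Q = 0.666666, giving −¼ ln(0.666666) = 0.101367.
d = 0.895879 + 0.101367 = 0.997246.

0.997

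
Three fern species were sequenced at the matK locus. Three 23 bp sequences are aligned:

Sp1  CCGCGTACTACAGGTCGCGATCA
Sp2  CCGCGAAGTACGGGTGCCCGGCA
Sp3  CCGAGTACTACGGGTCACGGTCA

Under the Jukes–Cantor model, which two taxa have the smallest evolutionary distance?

Sp1–Sp2: 8/23 differ, p = 0.348, d = 0.467.
Sp1–Sp3: 4/23 differ, p = 0.174, d = 0.198.
Sp2–Sp3: 7/23 differ, p = 0.304, d = 0.390.
The smallest distance is between Sp1 and Sp3.

Sp1 and Sp3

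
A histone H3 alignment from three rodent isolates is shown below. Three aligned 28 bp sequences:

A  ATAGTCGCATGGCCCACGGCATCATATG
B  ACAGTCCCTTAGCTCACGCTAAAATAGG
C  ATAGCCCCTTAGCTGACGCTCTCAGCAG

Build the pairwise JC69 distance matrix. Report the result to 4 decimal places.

A–B: 10/28 sites differ → p ≈ 0.357143, d = −0.75 ln(1 − 0.476191) = 0.484971 ≈ 0.4850.
A–C: 12/28 sites differ → p ≈ 0.428571, d = −0.75 ln(1 − 0.571428) = 0.635472 ≈ 0.6355.
B–C: 9/28 sites differ → p ≈ 0.321429, d = −0.75 ln(1 − 0.428572) = 0.419713 ≈ 0.4197.

d(A,B) = 0.4850, d(A,C) = 0.6355, d(B,C) = 0.4197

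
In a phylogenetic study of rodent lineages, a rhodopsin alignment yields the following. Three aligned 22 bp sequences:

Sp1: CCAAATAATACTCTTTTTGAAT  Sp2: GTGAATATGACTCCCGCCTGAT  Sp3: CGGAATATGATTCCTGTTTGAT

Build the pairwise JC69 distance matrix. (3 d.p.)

Sp1–Sp2: 12/22 sites differ → p ≈ 0.545455, d = −0.75 ln(1 − 0.727273) = 0.974463 ≈ 0.974.
Sp1–Sp3: 9/22 sites differ → p ≈ 0.409091, d = −0.75 ln(1 − 0.545455) = 0.591344 ≈ 0.591.
Sp2–Sp3: 6/22 sites differ → p ≈ 0.272727, d = −0.75 ln(1 − 0.363636) = 0.338988 ≈ 0.339.

d(Sp1,Sp2) = 0.974, d(Sp1,Sp3) = 0.591, d(Sp2,Sp3) = 0.339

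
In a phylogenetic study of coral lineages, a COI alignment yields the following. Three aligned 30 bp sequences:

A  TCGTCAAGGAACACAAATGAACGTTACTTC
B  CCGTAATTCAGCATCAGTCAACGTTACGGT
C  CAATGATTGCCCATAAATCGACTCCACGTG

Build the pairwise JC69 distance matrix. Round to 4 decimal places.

d(A,B) = 0.6467, d(A,C) = 0.9313, d(B,C) = 0.7301

A–B: 13/30 sites differ → p ≈ 0.433333, d = −0.75 ln(1 − 0.577777) = 0.646666 ≈ 0.6467.
A–C: 16/30 sites differ → p ≈ 0.533333, d = −0.75 ln(1 − 0.711111) = 0.931285 ≈ 0.9313.
B–C: 14/30 sites differ → p ≈ 0.466667, d = −0.75 ln(1 − 0.622223) = 0.730088 ≈ 0.7301.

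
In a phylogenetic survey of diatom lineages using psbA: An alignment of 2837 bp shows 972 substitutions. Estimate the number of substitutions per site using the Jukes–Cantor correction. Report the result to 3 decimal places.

p = 972/2837 ≈ 0.342615.
d = −(3/4) ln(1 − 4p/3) = −0.75 ln(1 − 0.45682) = −0.75 ln(0.54318)
  = −0.75 × (-0.610315) = 0.457736 substitutions/site.

0.458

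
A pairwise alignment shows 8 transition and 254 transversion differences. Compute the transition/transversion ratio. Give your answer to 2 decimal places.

0.03

R = 8/254 = 0.031496… ≈ 0.03 (to 2 d.p.).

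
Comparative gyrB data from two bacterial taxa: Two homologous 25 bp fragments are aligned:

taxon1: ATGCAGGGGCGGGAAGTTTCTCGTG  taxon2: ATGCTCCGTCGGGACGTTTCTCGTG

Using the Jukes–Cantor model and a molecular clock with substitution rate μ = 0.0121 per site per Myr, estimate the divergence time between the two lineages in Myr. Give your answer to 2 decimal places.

The sequences differ at 5 of 25 sites (5, 6, 7, 9, 15), so p = 5/25 = 0.2.
d = −(3/4) ln(1 − 4p/3) = −0.75 ln(1 − 0.266667) = −0.75 ln(0.733333)
  = −0.75 × (-0.310155) = 0.232616 substitutions/site.
Under a molecular clock d = 2μt, so t = d/(2μ) = 0.232616 / (2 × 0.0121) = 9.61 Myr.

9.61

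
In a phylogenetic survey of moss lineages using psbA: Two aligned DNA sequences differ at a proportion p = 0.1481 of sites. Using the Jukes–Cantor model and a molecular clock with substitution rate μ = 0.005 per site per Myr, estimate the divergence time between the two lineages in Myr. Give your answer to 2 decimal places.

d = −(3/4) ln(1 − 4p/3) = −0.75 ln(1 − 0.197467) = −0.75 ln(0.802533)
  = −0.75 × (-0.219982) = 0.164987 substitutions/site.
Under a molecular clock d = 2μt, so t = d/(2μ) = 0.164987 / (2 × 0.005) = 16.50 Myr.

16.50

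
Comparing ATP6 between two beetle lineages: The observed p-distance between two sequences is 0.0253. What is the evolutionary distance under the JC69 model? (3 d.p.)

0.026

d = −(3/4) ln(1 − 4p/3) = −0.75 ln(1 − 0.033733) = −0.75 ln(0.966267)
  = −0.75 × (-0.034315) = 0.025736 substitutions/site.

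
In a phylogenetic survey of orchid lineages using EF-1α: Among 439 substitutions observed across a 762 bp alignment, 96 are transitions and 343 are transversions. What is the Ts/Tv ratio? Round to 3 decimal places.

0.280

R = 96/343 = 0.279883… ≈ 0.280 (to 3 d.p.).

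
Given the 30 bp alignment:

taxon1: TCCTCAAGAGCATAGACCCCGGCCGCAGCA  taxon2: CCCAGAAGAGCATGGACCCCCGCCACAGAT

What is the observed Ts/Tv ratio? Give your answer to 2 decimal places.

0.60

Transitions are A↔G and C↔T; transversions are all other mismatches.
Transitions: 3. Transversions: 5.
R = 3/5 = 0.60.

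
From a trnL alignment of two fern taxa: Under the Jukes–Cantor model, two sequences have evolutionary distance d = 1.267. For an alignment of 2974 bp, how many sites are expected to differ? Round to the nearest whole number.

Invert JC69: p = (3/4)(1 − e^(−4d/3)) = 0.75 × (1 − e^(-1.689333)) = 0.75 × (1 − 0.184643) = 0.611518.
Expected differing sites = pL ≈ 0.611518 × 2974 = 1818.654532 ≈ 1819.

1819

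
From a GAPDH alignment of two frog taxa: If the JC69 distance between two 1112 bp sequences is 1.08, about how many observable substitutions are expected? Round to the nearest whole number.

Invert JC69: p = (3/4)(1 − e^(−4d/3)) = 0.75 × (1 − e^(-1.44)) = 0.75 × (1 − 0.236928) = 0.572304.
Expected differing sites = pL ≈ 0.572304 × 1112 = 636.402048 ≈ 636.

636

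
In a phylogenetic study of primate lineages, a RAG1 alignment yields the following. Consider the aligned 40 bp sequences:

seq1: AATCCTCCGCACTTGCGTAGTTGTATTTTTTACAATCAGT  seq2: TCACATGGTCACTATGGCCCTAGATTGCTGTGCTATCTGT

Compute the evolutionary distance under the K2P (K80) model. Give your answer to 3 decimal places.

1.239

Of 40 sites, 3 differences are transitions and 19 are transversions, so P = 3/40 = 0.075 and Q = 19/40 = 0.475.
Under the Kimura two-parameter model, d = −½ ln(1 − 2P − Q) − ¼ ln(1 − 2Q).
1 − 2P − Q = 0.375, giving −½ ln(0.375) = 0.490415.
1 − 2Q = 0.05, giving −¼ ln(0.05) = 0.748933.
d = 0.490415 + 0.748933 = 1.239348.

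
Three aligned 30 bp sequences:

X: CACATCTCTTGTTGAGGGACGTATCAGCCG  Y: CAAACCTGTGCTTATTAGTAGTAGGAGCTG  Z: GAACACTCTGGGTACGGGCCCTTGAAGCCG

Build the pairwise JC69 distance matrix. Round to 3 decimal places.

d(X,Y) = 0.730, d(X,Z) = 0.647, d(Y,Z) = 0.824

X–Y: 14/30 sites differ → p ≈ 0.466667, d = −0.75 ln(1 − 0.622223) = 0.730088 ≈ 0.730.
X–Z: 13/30 sites differ → p ≈ 0.433333, d = −0.75 ln(1 − 0.577777) = 0.646666 ≈ 0.647.
Y–Z: 15/30 sites differ → p = 0.5, d = −0.75 ln(1 − 0.666667) = 0.823960 ≈ 0.824.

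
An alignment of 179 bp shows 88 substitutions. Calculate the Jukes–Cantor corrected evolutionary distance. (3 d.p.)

p = 88/179 ≈ 0.49162.
d = −(3/4) ln(1 − 4p/3) = −0.75 ln(1 − 0.655493) = −0.75 ln(0.344507)
  = −0.75 × (-1.065641) = 0.799231 substitutions/site.

0.799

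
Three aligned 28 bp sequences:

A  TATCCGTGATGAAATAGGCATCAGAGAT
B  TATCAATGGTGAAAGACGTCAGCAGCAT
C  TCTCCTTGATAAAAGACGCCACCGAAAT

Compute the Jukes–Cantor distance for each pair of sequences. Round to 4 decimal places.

A–B: 13/28 sites differ → p ≈ 0.464286, d = −0.75 ln(1 − 0.619048) = 0.723811 ≈ 0.7238.
A–C: 9/28 sites differ → p ≈ 0.321429, d = −0.75 ln(1 − 0.428572) = 0.419713 ≈ 0.4197.
B–C: 10/28 sites differ → p ≈ 0.357143, d = −0.75 ln(1 − 0.476191) = 0.484971 ≈ 0.4850.

d(A,B) = 0.7238, d(A,C) = 0.4197, d(B,C) = 0.4850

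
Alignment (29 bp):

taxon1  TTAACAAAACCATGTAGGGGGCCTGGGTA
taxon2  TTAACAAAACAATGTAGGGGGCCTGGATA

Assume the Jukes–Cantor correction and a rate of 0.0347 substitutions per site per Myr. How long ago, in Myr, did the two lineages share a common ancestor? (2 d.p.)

1.04

The sequences differ at 2 of 29 sites (11, 27), so p = 2/29 ≈ 0.068966.
d = −(3/4) ln(1 − 4p/3) = −0.75 ln(1 − 0.091955) = −0.75 ln(0.908045)
  = −0.75 × (-0.096461) = 0.072346 substitutions/site.
Under a molecular clock d = 2μt, so t = d/(2μ) = 0.072346 / (2 × 0.0347) = 1.04 Myr.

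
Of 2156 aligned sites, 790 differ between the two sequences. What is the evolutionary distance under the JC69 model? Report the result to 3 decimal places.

p = 790/2156 ≈ 0.366419.
d = −(3/4) ln(1 − 4p/3) = −0.75 ln(1 − 0.488559) = −0.75 ln(0.511441)
  = −0.75 × (-0.670523) = 0.502892 substitutions/site.

0.503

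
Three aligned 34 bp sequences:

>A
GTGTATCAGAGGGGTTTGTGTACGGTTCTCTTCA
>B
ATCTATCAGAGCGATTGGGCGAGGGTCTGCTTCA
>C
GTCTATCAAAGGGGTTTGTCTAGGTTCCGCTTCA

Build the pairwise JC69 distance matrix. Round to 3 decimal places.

A–B: 12/34 sites differ → p ≈ 0.352941, d = −0.75 ln(1 − 0.470588) = 0.476991 ≈ 0.477.
A–C: 7/34 sites differ → p ≈ 0.205882, d = −0.75 ln(1 − 0.274509) = 0.240680 ≈ 0.241.
B–C: 9/34 sites differ → p ≈ 0.264706, d = −0.75 ln(1 − 0.352941) = 0.326488 ≈ 0.326.

d(A,B) = 0.477, d(A,C) = 0.241, d(B,C) = 0.326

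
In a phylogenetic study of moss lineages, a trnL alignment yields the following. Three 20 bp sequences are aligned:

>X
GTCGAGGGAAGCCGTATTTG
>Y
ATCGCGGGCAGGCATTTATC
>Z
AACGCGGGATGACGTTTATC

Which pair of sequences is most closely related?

X–Y: 8/20 differ, p = 0.400, d = 0.572.
X–Z: 8/20 differ, p = 0.400, d = 0.572.
Y–Z: 5/20 differ, p = 0.250, d = 0.304.
The smallest distance is between Y and Z.

Y and Z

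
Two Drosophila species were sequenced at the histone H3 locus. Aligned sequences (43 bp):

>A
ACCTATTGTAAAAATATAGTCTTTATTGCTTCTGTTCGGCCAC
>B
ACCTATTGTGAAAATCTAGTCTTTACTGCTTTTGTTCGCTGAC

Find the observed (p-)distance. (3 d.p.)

0.163

The sequences differ at 7 of 43 positions (sites 10, 16, 26, 32, 39, 40, 41).
p = 7/43 = 0.162790… ≈ 0.163 (to 3 d.p.).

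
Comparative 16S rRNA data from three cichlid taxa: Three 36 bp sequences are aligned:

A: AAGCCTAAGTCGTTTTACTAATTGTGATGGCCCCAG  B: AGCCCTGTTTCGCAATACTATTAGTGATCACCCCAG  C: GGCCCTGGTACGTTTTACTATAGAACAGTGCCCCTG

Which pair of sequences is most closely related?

A and B

A–B: 12/36 differ, p = 0.333, d = 0.441.
A–C: 16/36 differ, p = 0.444, d = 0.673.
B–C: 15/36 differ, p = 0.417, d = 0.608.
The smallest distance is between A and B.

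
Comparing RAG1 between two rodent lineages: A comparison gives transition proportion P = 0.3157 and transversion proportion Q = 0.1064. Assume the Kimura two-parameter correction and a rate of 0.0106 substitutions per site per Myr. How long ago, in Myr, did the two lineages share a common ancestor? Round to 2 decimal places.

34.39

Under the Kimura two-parameter model, d = −½ ln(1 − 2P − Q) − ¼ ln(1 − 2Q).
1 − 2P − Q = 0.2622, giving −½ ln(0.2622) = 0.669324.
1 − 2Q = 0.7872, giving −¼ ln(0.7872) = 0.059818.
d = 0.669324 + 0.059818 = 0.729142.
Under a molecular clock d = 2μt, so t = d/(2μ) = 0.729142 / (2 × 0.0106) = 34.39 Myr.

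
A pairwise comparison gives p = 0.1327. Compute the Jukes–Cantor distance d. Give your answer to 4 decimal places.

0.1460

d = −(3/4) ln(1 − 4p/3) = −0.75 ln(1 − 0.176933) = −0.75 ln(0.823067)
  = −0.75 × (-0.194718) = 0.146039 substitutions/site.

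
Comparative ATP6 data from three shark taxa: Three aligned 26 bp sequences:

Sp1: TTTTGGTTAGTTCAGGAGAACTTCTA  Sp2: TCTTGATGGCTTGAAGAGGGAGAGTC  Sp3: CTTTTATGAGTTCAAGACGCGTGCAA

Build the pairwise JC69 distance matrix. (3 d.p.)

d(Sp1,Sp2) = 0.949, d(Sp1,Sp3) = 0.623, d(Sp2,Sp3) = 0.949

Sp1–Sp2: 14/26 sites differ → p ≈ 0.538462, d = −0.75 ln(1 − 0.717949) = 0.949251 ≈ 0.949.
Sp1–Sp3: 11/26 sites differ → p ≈ 0.423077, d = −0.75 ln(1 − 0.564103) = 0.622762 ≈ 0.623.
Sp2–Sp3: 14/26 sites differ → p ≈ 0.538462, d = −0.75 ln(1 − 0.717949) = 0.949251 ≈ 0.949.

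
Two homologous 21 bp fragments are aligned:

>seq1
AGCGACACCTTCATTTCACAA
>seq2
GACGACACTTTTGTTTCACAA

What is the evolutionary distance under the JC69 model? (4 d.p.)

The sequences differ at 5 of 21 sites (1, 2, 9, 12, 13), so p = 5/21 ≈ 0.238095.
d = −(3/4) ln(1 − 4p/3) = −0.75 ln(1 − 0.31746) = −0.75 ln(0.68254)
  = −0.75 × (-0.381934) = 0.286451 substitutions/site.

0.2865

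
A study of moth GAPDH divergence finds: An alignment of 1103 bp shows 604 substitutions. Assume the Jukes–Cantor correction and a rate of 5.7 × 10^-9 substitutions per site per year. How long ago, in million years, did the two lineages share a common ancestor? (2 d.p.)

86.17

p = 604/1103 ≈ 0.547597.
d = −(3/4) ln(1 − 4p/3) = −0.75 ln(1 − 0.730129) = −0.75 ln(0.269871)
  = −0.75 × (-1.309811) = 0.982358 substitutions/site.
Under a molecular clock d = 2μt, so t = d/(2μ) = 0.982358 / (2 × 5.7 × 10^-9) = 86.17 million years.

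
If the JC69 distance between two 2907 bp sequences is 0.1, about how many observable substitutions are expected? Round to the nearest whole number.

272

Invert JC69: p = (3/4)(1 − e^(−4d/3)) = 0.75 × (1 − e^(-0.133333)) = 0.75 × (1 − 0.875174) = 0.093620.
Expected differing sites = pL ≈ 0.093620 × 2907 = 272.15334 ≈ 272.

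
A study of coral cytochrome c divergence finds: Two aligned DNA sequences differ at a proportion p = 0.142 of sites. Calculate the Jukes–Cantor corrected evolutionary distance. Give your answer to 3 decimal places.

0.157

d = −(3/4) ln(1 − 4p/3) = −0.75 ln(1 − 0.189333) = −0.75 ln(0.810667)
  = −0.75 × (-0.209898) = 0.157424 substitutions/site.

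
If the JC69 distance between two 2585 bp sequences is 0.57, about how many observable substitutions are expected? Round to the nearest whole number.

1032

Invert JC69: p = (3/4)(1 − e^(−4d/3)) = 0.75 × (1 − e^(-0.76)) = 0.75 × (1 − 0.467666) = 0.399251.
Expected differing sites = pL ≈ 0.399251 × 2585 = 1032.063835 ≈ 1032.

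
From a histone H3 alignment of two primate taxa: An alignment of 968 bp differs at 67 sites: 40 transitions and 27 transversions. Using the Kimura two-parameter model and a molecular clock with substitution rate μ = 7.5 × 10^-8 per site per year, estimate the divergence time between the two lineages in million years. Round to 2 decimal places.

0.49

P = 40/968 ≈ 0.041322 and Q = 27/968 ≈ 0.027893.
Under the Kimura two-parameter model, d = −½ ln(1 − 2P − Q) − ¼ ln(1 − 2Q).
1 − 2P − Q = 0.889463, giving −½ ln(0.889463) = 0.058569.
1 − 2Q = 0.944214, giving −¼ ln(0.944214) = 0.014351.
d = 0.058569 + 0.014351 = 0.072920.
Under a molecular clock d = 2μt, so t = d/(2μ) = 0.072920 / (2 × 7.5 × 10^-8) = 0.49 million years.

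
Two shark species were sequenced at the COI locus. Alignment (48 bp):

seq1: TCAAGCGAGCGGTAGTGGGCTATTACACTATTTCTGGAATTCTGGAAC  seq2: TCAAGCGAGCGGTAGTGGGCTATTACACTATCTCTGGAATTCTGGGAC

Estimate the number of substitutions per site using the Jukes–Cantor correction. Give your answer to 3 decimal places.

0.043

The sequences differ at 2 of 48 sites (32, 46), so p = 2/48 ≈ 0.041667.
d = −(3/4) ln(1 − 4p/3) = −0.75 ln(1 − 0.055556) = −0.75 ln(0.944444)
  = −0.75 × (-0.057159) = 0.042869 substitutions/site.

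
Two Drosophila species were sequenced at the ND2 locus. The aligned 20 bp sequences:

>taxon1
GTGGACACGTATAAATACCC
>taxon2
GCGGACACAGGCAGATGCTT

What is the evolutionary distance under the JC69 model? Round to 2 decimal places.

0.69

The sequences differ at 9 of 20 sites (2, 9, 10, 11, 12, 14, 17, 19, 20), so p = 9/20 = 0.45.
d = −(3/4) ln(1 − 4p/3) = −0.75 ln(1 − 0.6) = −0.75 ln(0.4)
  = −0.75 × (-0.916291) = 0.687218 substitutions/site.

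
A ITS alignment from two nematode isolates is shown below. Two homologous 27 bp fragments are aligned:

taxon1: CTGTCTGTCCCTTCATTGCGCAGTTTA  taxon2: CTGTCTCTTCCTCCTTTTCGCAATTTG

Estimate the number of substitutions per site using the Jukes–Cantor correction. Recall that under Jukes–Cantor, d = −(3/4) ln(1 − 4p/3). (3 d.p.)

0.318

The sequences differ at 7 of 27 sites (7, 9, 13, 15, 18, 23, 27), so p = 7/27 ≈ 0.259259.
d = −(3/4) ln(1 − 4p/3) = −0.75 ln(1 − 0.345679) = −0.75 ln(0.654321)
  = −0.75 × (-0.424157) = 0.318118 substitutions/site.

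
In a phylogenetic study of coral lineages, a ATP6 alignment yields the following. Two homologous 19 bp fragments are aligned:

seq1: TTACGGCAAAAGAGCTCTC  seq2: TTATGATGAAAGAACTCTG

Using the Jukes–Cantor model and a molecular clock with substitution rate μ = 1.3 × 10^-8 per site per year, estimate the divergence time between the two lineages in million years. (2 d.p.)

The sequences differ at 6 of 19 sites (4, 6, 7, 8, 14, 19), so p = 6/19 ≈ 0.315789.
d = −(3/4) ln(1 − 4p/3) = −0.75 ln(1 − 0.421052) = −0.75 ln(0.578948)
  = −0.75 × (-0.546543) = 0.409907 substitutions/site.
Under a molecular clock d = 2μt, so t = d/(2μ) = 0.409907 / (2 × 1.3 × 10^-8) = 15.77 million years.

15.77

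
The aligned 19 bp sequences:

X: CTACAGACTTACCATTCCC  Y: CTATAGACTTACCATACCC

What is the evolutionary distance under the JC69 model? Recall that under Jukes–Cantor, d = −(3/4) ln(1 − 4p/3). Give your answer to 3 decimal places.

0.113

The sequences differ at 2 of 19 sites (4, 16), so p = 2/19 ≈ 0.105263.
d = −(3/4) ln(1 − 4p/3) = −0.75 ln(1 − 0.140351) = −0.75 ln(0.859649)
  = −0.75 × (-0.151231) = 0.113423 substitutions/site.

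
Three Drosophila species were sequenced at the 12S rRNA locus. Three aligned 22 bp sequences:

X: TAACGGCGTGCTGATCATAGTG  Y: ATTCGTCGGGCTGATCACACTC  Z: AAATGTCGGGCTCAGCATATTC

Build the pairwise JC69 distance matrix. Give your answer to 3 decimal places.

X–Y: 8/22 sites differ → p ≈ 0.363636, d = −0.75 ln(1 − 0.484848) = 0.497470 ≈ 0.497.
X–Z: 8/22 sites differ → p ≈ 0.363636, d = −0.75 ln(1 − 0.484848) = 0.497470 ≈ 0.497.
Y–Z: 7/22 sites differ → p ≈ 0.318182, d = −0.75 ln(1 − 0.424243) = 0.414052 ≈ 0.414.

d(X,Y) = 0.497, d(X,Z) = 0.497, d(Y,Z) = 0.414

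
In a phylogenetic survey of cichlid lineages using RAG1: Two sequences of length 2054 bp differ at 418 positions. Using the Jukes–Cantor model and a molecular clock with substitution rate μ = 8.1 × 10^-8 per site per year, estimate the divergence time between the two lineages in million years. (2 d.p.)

1.47

p = 418/2054 ≈ 0.203505.
d = −(3/4) ln(1 − 4p/3) = −0.75 ln(1 − 0.27134) = −0.75 ln(0.72866)
  = −0.75 × (-0.316548) = 0.237411 substitutions/site.
Under a molecular clock d = 2μt, so t = d/(2μ) = 0.237411 / (2 × 8.1 × 10^-8) = 1.47 million years.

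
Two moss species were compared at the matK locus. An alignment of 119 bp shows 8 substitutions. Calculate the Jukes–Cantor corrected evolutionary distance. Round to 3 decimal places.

0.070

p = 8/119 ≈ 0.067227.
d = −(3/4) ln(1 − 4p/3) = −0.75 ln(1 − 0.089636) = −0.75 ln(0.910364)
  = −0.75 × (-0.093911) = 0.070433 substitutions/site.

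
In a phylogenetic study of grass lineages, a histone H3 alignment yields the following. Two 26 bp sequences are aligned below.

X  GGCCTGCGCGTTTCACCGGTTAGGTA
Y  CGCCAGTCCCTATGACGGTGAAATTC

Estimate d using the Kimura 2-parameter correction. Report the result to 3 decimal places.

Of 26 sites, 2 differences are transitions and 12 are transversions, so P = 2/26 ≈ 0.076923 and Q = 12/26 ≈ 0.461538.
Under the Kimura two-parameter model, d = −½ ln(1 − 2P − Q) − ¼ ln(1 − 2Q).
1 − 2P − Q = 0.384616, giving −½ ln(0.384616) = 0.477755.
1 − 2Q = 0.076924, giving −¼ ln(0.076924) = 0.641234.
d = 0.477755 + 0.641234 = 1.118989.

1.119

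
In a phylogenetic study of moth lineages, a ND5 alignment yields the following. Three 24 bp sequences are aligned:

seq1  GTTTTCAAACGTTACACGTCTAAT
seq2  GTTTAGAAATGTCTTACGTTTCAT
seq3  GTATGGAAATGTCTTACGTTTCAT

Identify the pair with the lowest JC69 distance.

seq1–seq2: 8/24 differ, p = 0.333, d = 0.441.
seq1–seq3: 9/24 differ, p = 0.375, d = 0.520.
seq2–seq3: 2/24 differ, p = 0.083, d = 0.088.
The smallest distance is between seq2 and seq3.

seq2 and seq3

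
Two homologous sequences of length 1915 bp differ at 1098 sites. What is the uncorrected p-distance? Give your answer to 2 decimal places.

0.57

p = 1098/1915 = 0.573368… ≈ 0.57 (to 2 d.p.).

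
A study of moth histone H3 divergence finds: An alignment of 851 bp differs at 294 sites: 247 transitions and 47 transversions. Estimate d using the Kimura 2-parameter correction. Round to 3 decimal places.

P = 247/851 ≈ 0.290247 and Q = 47/851 ≈ 0.055229.
Under the Kimura two-parameter model, d = −½ ln(1 − 2P − Q) − ¼ ln(1 − 2Q).
1 − 2P − Q = 0.364277, giving −½ ln(0.364277) = 0.504920.
1 − 2Q = 0.889542, giving −¼ ln(0.889542) = 0.029262.
d = 0.504920 + 0.029262 = 0.534182.

0.534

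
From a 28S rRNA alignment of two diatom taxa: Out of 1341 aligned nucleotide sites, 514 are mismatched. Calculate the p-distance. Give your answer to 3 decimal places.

p = 514/1341 = 0.383296… ≈ 0.383 (to 3 d.p.).

0.383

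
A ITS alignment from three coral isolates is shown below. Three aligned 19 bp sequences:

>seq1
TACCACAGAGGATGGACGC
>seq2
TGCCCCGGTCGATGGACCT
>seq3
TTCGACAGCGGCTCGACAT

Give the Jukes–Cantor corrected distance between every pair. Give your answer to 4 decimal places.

seq1–seq2: 7/19 sites differ → p ≈ 0.368421, d = −0.75 ln(1 − 0.491228) = 0.506816 ≈ 0.5068.
seq1–seq3: 7/19 sites differ → p ≈ 0.368421, d = −0.75 ln(1 − 0.491228) = 0.506816 ≈ 0.5068.
seq2–seq3: 9/19 sites differ → p ≈ 0.473684, d = −0.75 ln(1 − 0.631579) = 0.748897 ≈ 0.7489.

d(seq1,seq2) = 0.5068, d(seq1,seq3) = 0.5068, d(seq2,seq3) = 0.7489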